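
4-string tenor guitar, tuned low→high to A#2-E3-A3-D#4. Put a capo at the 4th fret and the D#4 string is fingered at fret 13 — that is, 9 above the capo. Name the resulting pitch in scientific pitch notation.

E5

The capo raises the open D#4 by 4 semitones to G4; fretting 9 more gives D#4 + 4 + 9 = D#4 + 13 semitones = E5.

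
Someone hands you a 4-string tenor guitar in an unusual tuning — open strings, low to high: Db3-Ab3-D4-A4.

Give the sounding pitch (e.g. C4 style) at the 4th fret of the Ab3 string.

Each fret is one semitone, so Ab3 + 4 = C4.

C4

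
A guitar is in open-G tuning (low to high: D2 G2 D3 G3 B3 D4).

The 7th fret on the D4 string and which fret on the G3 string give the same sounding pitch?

14

Fret 7 on D4 is MIDI 62 + 7 = 69 (A4). On the G3 string (open MIDI 55), that pitch is 69 − 55 = fret 14.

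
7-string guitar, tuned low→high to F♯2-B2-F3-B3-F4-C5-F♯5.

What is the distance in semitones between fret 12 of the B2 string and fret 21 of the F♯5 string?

40 semitones

B2 at fret 12 → B3 (MIDI 59); F♯5 at fret 21 → D♯7 (MIDI 99).
59 − 99 = -40, so the two pitches are 40 semitones apart, with D♯7 the higher.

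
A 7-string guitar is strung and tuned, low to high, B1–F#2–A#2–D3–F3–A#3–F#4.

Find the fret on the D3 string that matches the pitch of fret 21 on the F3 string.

24

F3 at fret 21 is F3 + 21 semitones = D5.
The open D3 string is 3 semitones below the open F3, so the same pitch on the D3 string lies at fret 21 + 3 = 24.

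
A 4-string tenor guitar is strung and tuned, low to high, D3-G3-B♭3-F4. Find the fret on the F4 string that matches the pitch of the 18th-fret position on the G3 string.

8

Fret 18 on G3 is MIDI 55 + 18 = 73 (D♭5). On the F4 string (open MIDI 65), that pitch is 73 − 65 = fret 8.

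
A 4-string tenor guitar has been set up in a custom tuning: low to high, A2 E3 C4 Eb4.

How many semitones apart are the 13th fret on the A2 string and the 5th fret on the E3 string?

A2 at fret 13 → Bb3 (MIDI 58); E3 at fret 5 → A3 (MIDI 57).
58 − 57 = 1, so the two pitches are 1 semitone apart, with Bb3 the higher.

1 semitone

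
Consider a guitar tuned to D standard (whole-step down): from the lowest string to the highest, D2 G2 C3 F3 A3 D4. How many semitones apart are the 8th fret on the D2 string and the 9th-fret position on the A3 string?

20 semitones

D2 at fret 8 → A♯2 (MIDI 46); A3 at fret 9 → F♯4 (MIDI 66).
46 − 66 = -20, so the two pitches are 20 semitones apart, with F♯4 the higher.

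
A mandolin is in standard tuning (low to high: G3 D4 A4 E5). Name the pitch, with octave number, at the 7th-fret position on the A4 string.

The open A4 string plus 7 semitones: A–A#–B–C–C#–D–D#–E.
The walk passes from B into C once, so the octave number goes from 4 to 5.

E5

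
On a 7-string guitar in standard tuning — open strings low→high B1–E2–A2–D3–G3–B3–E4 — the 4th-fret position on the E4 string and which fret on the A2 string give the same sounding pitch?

23

E4 at fret 4 is E4 + 4 semitones = G♯4.
The open A2 string is 19 semitones below the open E4, so the same pitch on the A2 string lies at fret 4 + 19 = 23.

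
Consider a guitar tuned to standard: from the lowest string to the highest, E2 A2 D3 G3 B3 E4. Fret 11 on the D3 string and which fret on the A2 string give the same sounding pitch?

D3 at fret 11 is D3 + 11 semitones = C#4.
The open A2 string is 5 semitones below the open D3, so the same pitch on the A2 string lies at fret 11 + 5 = 16.

16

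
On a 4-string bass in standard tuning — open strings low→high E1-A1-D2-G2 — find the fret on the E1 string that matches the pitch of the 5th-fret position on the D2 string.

Fret 5 on D2 is MIDI 38 + 5 = 43 (G2). On the E1 string (open MIDI 28), that pitch is 43 − 28 = fret 15.

15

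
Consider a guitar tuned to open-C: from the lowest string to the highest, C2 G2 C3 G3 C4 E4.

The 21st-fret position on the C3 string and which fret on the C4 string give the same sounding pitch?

9

Fret 21 on C3 is MIDI 48 + 21 = 69 (A4). On the C4 string (open MIDI 60), that pitch is 69 − 60 = fret 9.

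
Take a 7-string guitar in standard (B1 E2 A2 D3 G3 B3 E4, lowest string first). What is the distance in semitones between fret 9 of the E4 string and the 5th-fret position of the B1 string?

E4 at fret 9 → C#5 (MIDI 73); B1 at fret 5 → E2 (MIDI 40).
73 − 40 = 33, so the two pitches are 33 semitones apart, with C#5 the higher.

33 semitones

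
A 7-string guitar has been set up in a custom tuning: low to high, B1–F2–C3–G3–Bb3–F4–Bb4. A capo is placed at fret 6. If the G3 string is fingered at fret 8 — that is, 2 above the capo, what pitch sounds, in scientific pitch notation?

Eb4

The capo raises the open G3 by 6 semitones to Db4; fretting 2 more gives G3 + 6 + 2 = G3 + 8 semitones = Eb4.
(Also written D#.)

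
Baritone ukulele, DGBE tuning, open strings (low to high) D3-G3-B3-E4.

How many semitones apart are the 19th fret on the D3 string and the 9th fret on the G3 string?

D3 at fret 19 → A4 (MIDI 69); G3 at fret 9 → E4 (MIDI 64).
69 − 64 = 5, so the two pitches are 5 semitones apart, with A4 the higher.

5 semitones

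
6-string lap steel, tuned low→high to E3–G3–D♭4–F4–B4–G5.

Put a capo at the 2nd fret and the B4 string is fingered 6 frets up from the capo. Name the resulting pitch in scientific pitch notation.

The capo raises the open B4 by 2 semitones to D♭5; fretting 6 more gives B4 + 2 + 6 = B4 + 8 semitones = G5.

G5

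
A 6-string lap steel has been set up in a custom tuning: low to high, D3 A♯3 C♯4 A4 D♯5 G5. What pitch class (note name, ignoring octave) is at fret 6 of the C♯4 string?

G

C♯4 is MIDI 61. Adding 6 gives 67; 67 mod 12 = 7, i.e. G.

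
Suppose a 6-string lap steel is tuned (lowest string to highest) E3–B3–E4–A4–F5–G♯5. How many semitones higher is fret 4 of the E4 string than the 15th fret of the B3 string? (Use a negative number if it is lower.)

E4 at fret 4 → G♯4 (MIDI 68); B3 at fret 15 → D5 (MIDI 74).
68 − 74 = -6, so the two pitches are 6 semitones apart.

-6 semitones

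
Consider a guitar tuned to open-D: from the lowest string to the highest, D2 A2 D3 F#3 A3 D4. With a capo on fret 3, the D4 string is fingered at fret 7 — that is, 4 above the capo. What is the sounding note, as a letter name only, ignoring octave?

A

The capo raises the open D4 by 3 semitones to F4; fretting 4 more gives D4 + 3 + 4 = D4 + 7 semitones, landing on A.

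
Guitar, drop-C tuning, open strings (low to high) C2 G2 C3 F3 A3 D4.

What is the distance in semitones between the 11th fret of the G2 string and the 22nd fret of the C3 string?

16 semitones

G2 at fret 11 → F#3 (MIDI 54); C3 at fret 22 → A#4 (MIDI 70).
54 − 70 = -16, so the two pitches are 16 semitones apart, with A#4 the higher.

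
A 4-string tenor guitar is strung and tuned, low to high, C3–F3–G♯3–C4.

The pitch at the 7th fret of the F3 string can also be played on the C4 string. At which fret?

F3 at fret 7 is F3 + 7 semitones = C4.
The open C4 string is 7 semitones above the open F3, so the same pitch on the C4 string lies at fret 7 − 7 = 0.

0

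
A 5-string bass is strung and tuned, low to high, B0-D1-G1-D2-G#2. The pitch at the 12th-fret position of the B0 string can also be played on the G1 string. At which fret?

4

B0 at fret 12 is B0 + 12 semitones = B1.
The open G1 string is 8 semitones above the open B0, so the same pitch on the G1 string lies at fret 12 − 8 = 4.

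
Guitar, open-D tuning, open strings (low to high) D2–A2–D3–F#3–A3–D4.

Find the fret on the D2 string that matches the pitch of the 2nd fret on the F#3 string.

18

F#3 at fret 2 is F#3 + 2 semitones = G#3.
The open D2 string is 16 semitones below the open F#3, so the same pitch on the D2 string lies at fret 2 + 16 = 18.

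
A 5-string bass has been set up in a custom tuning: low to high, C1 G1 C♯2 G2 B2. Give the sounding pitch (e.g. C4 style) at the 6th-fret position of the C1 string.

Each fret is one semitone, so C1 + 6 = F♯1.
(Equivalently spelled G♭1.)

F♯1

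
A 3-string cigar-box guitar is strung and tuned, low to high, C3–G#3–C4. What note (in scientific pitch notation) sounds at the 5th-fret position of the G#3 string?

C#4

Each fret is one semitone, so G#3 + 5 = C#4.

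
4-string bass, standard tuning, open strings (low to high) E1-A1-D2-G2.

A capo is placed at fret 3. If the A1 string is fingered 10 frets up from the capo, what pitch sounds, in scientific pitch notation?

The capo raises the open A1 by 3 semitones to C2; fretting 10 more gives A1 + 3 + 10 = A1 + 13 semitones = A♯2.
(Also written B♭.)

A♯2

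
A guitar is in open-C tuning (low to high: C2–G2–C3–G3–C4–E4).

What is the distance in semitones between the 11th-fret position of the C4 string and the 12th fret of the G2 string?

C4 at fret 11 → B4 (MIDI 71); G2 at fret 12 → G3 (MIDI 55).
71 − 55 = 16, so the two pitches are 16 semitones apart, with B4 the higher.

16 semitones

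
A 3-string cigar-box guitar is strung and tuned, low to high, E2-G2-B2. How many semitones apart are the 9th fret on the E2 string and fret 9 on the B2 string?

7 semitones

E2 at fret 9 → C#3 (MIDI 49); B2 at fret 9 → G#3 (MIDI 56).
49 − 56 = -7, so the two pitches are 7 semitones apart, with G#3 the higher.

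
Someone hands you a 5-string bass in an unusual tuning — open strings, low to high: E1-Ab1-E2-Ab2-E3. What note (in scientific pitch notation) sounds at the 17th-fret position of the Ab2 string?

Db4

Ab2 is MIDI 44. Adding 17 gives 61, which is Db4.
(Equivalently spelled C#4.)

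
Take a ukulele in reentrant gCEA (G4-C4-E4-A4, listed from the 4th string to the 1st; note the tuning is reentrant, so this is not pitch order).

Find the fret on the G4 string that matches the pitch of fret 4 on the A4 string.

Fret 4 on A4 is MIDI 69 + 4 = 73 (C#5). On the G4 string (open MIDI 67), that pitch is 73 − 67 = fret 6.

6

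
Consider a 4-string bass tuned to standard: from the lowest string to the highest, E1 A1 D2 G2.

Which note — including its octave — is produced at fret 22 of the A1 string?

The open A1 string plus 22 semitones: A–A#–B–C–…–F–F#–G.
The walk passes from B into C 2 times, so the octave number goes from 1 to 3.

G3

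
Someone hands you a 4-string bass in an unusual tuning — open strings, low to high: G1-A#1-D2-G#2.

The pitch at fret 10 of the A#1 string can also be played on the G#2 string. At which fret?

Fret 10 on A#1 is MIDI 34 + 10 = 44 (G#2). On the G#2 string (open MIDI 44), that pitch is 44 − 44 = fret 0.

0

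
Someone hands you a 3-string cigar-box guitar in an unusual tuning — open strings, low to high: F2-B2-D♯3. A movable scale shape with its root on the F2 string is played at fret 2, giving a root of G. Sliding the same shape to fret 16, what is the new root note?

Moving from fret 2 to fret 16 shifts the root by 14 semitones.
G up 14 semitones is A.

A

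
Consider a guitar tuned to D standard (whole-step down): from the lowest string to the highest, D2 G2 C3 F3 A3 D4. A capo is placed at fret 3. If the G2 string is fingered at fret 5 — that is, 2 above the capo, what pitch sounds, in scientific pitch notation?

The capo raises the open G2 by 3 semitones to A♯2; fretting 2 more gives G2 + 3 + 2 = G2 + 5 semitones = C3.

C3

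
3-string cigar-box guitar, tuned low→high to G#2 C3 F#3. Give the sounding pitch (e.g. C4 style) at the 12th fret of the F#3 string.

F#3 is MIDI 54. Adding 12 gives 66, which is F#4.

F#4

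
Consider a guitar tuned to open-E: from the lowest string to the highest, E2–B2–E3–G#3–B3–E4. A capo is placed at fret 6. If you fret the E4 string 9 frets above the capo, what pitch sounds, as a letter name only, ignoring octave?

The capo raises the open E4 by 6 semitones to A#4; fretting 9 more gives E4 + 6 + 9 = E4 + 15 semitones, landing on G.

G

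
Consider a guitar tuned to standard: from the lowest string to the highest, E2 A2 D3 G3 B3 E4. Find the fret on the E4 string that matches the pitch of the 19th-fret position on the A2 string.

Fret 19 on A2 is MIDI 45 + 19 = 64 (E4). On the E4 string (open MIDI 64), that pitch is 64 − 64 = fret 0.

0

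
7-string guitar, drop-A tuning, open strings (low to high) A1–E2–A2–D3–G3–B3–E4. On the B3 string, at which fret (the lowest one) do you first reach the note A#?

From B3, count semitones up the chromatic scale until reaching A#: B–C–C#–D–…–G#–A–A# — 11 steps.

11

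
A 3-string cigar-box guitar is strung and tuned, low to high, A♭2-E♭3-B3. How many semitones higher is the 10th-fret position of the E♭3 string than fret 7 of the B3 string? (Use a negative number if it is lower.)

-5 semitones

E♭3 at fret 10 → D♭4 (MIDI 61); B3 at fret 7 → G♭4 (MIDI 66).
61 − 66 = -5, so the two pitches are 5 semitones apart.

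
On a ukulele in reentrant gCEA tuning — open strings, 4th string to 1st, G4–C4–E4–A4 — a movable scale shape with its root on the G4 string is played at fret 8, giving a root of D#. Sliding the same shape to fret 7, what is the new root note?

Moving from fret 8 to fret 7 shifts the root by -1 semitone.
D# down 1 semitone is D.

D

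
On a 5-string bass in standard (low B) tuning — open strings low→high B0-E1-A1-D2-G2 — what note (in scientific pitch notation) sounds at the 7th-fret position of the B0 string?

The open B0 string plus 7 semitones: B–C–C#–D–D#–E–F–F#.
The walk passes from B into C once, so the octave number goes from 0 to 1.
(Equivalently spelled Gb1.)

F#1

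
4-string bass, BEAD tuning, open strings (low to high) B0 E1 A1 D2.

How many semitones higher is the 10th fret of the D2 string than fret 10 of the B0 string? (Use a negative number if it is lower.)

15 semitones

D2 at fret 10 → C3 (MIDI 48); B0 at fret 10 → A1 (MIDI 33).
48 − 33 = 15, so the two pitches are 15 semitones apart.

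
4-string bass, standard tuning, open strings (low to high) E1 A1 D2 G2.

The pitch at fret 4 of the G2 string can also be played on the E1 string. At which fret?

Fret 4 on G2 is MIDI 43 + 4 = 47 (B2). On the E1 string (open MIDI 28), that pitch is 47 − 28 = fret 19.

19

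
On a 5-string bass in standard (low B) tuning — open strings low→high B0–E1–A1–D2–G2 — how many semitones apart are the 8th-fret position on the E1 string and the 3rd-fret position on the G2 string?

E1 at fret 8 → C2 (MIDI 36); G2 at fret 3 → A#2 (MIDI 46).
36 − 46 = -10, so the two pitches are 10 semitones apart, with A#2 the higher.

10 semitones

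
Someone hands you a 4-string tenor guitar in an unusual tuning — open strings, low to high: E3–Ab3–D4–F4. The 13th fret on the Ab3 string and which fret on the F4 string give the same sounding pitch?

4

Ab3 at fret 13 is Ab3 + 13 semitones = A4.
The open F4 string is 9 semitones above the open Ab3, so the same pitch on the F4 string lies at fret 13 − 9 = 4.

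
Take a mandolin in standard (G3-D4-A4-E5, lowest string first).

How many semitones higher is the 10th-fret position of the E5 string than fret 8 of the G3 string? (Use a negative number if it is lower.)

23 semitones

E5 at fret 10 → D6 (MIDI 86); G3 at fret 8 → D♯4 (MIDI 63).
86 − 63 = 23, so the two pitches are 23 semitones apart.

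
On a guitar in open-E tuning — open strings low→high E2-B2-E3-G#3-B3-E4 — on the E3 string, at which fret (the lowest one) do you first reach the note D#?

11

From E3, count semitones up the chromatic scale until reaching D#: E–F–F#–G–…–C#–D–D# — 11 steps.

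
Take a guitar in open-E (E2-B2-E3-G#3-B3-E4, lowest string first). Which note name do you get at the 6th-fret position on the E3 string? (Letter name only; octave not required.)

The open E3 string plus 6 semitones: E–F–F#–G–G#–A–A#.
(Equivalently spelled Bb.)

A#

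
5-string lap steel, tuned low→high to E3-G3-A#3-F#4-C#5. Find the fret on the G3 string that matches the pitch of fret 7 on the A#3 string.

10

A#3 at fret 7 is A#3 + 7 semitones = F4.
The open G3 string is 3 semitones below the open A#3, so the same pitch on the G3 string lies at fret 7 + 3 = 10.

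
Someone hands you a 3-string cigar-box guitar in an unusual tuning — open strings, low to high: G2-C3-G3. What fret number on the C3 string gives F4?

17

F4 is 17 semitones above the open C3 (C–C#–D–D#–…–D#–E–F), so it sits at fret 17.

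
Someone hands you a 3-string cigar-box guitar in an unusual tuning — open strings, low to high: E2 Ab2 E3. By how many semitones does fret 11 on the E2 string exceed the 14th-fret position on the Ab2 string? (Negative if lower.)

-7 semitones

E2 at fret 11 → Eb3 (MIDI 51); Ab2 at fret 14 → Bb3 (MIDI 58).
51 − 58 = -7, so the two pitches are 7 semitones apart.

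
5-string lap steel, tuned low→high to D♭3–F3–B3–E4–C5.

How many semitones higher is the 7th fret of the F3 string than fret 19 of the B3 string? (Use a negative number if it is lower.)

-18 semitones

F3 at fret 7 → C4 (MIDI 60); B3 at fret 19 → G♭5 (MIDI 78).
60 − 78 = -18, so the two pitches are 18 semitones apart.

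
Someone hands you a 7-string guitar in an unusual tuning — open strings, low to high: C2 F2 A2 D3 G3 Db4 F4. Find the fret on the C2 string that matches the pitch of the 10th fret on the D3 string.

Fret 10 on D3 is MIDI 50 + 10 = 60 (C4). On the C2 string (open MIDI 36), that pitch is 60 − 36 = fret 24.

24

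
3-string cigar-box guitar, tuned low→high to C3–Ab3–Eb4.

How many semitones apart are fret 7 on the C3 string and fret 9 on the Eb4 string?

C3 at fret 7 → G3 (MIDI 55); Eb4 at fret 9 → C5 (MIDI 72).
55 − 72 = -17, so the two pitches are 17 semitones apart, with C5 the higher.

17 semitones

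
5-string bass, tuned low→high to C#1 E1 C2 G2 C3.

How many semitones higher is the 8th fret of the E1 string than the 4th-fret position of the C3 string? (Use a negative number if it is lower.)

-16 semitones

E1 at fret 8 → C2 (MIDI 36); C3 at fret 4 → E3 (MIDI 52).
36 − 52 = -16, so the two pitches are 16 semitones apart.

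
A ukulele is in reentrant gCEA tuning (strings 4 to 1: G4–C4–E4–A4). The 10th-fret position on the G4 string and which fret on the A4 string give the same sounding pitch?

8

Fret 10 on G4 is MIDI 67 + 10 = 77 (F5). On the A4 string (open MIDI 69), that pitch is 77 − 69 = fret 8.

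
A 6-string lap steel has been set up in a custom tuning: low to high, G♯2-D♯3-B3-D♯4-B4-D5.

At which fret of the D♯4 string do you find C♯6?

C♯6 is 22 semitones above the open D♯4 (D#–E–F–F#–…–B–C–C#), so it sits at fret 22.

22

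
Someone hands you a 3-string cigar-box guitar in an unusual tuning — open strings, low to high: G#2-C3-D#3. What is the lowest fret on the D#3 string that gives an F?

From D#3, count semitones up the chromatic scale until reaching F: D#–E–F — 2 steps.

2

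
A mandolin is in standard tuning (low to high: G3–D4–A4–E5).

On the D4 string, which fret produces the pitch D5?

D5 is 12 semitones above the open D4 (D–D#–E–F–…–C–C#–D), so it sits at fret 12.

12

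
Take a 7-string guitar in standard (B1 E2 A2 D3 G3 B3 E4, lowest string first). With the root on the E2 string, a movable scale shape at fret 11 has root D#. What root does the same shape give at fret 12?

Moving from fret 11 to fret 12 shifts the root by 1 semitone.
D# up 1 semitone is E.

E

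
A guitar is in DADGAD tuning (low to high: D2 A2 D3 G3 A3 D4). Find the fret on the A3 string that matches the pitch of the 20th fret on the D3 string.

13

D3 at fret 20 is D3 + 20 semitones = A♯4.
The open A3 string is 7 semitones above the open D3, so the same pitch on the A3 string lies at fret 20 − 7 = 13.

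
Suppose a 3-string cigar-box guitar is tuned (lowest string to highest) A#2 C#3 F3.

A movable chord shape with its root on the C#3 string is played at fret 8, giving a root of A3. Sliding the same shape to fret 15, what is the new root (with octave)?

E4

Moving from fret 8 to fret 15 shifts the root by 7 semitones.
A3 up 7 semitones is E4.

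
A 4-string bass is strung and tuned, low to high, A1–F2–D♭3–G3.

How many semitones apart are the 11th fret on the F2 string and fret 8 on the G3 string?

11 semitones

F2 at fret 11 → E3 (MIDI 52); G3 at fret 8 → E♭4 (MIDI 63).
52 − 63 = -11, so the two pitches are 11 semitones apart, with E♭4 the higher.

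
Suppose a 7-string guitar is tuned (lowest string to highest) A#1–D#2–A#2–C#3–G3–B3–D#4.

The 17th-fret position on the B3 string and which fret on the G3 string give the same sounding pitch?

21

B3 at fret 17 is B3 + 17 semitones = E5.
The open G3 string is 4 semitones below the open B3, so the same pitch on the G3 string lies at fret 17 + 4 = 21.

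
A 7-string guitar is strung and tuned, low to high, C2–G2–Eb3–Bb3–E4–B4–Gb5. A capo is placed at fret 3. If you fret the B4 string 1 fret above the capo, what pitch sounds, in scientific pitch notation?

The capo raises the open B4 by 3 semitones to D5; fretting 1 more gives B4 + 3 + 1 = B4 + 4 semitones = Eb5.
(Also written D#.)

Eb5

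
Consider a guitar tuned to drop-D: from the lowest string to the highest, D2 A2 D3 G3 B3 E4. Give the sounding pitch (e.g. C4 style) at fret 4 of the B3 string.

The open B3 string plus 4 semitones: B–C–C#–D–D#.
The walk passes from B into C once, so the octave number goes from 3 to 4.

D#4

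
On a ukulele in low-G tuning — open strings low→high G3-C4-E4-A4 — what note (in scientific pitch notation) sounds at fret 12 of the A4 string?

A5

A4 is MIDI 69. Adding 12 gives 81, which is A5.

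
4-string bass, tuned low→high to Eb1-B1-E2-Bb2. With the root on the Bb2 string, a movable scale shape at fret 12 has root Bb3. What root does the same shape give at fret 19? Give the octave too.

Moving from fret 12 to fret 19 shifts the root by 7 semitones.
Bb3 up 7 semitones is F4.

F4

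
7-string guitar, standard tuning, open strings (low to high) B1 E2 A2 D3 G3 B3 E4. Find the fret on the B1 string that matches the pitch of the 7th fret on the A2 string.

A2 at fret 7 is A2 + 7 semitones = E3.
The open B1 string is 10 semitones below the open A2, so the same pitch on the B1 string lies at fret 7 + 10 = 17.

17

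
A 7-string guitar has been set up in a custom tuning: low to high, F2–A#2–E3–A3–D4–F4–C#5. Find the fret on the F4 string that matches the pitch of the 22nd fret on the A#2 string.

A#2 at fret 22 is A#2 + 22 semitones = G#4.
The open F4 string is 19 semitones above the open A#2, so the same pitch on the F4 string lies at fret 22 − 19 = 3.

3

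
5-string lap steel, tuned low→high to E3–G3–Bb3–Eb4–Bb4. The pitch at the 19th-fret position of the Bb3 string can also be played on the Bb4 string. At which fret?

Bb3 at fret 19 is Bb3 + 19 semitones = F5.
The open Bb4 string is 12 semitones above the open Bb3, so the same pitch on the Bb4 string lies at fret 19 − 12 = 7.

7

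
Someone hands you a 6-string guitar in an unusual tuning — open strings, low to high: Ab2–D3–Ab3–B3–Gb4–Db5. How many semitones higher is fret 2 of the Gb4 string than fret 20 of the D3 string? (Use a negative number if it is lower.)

Gb4 at fret 2 → Ab4 (MIDI 68); D3 at fret 20 → Bb4 (MIDI 70).
68 − 70 = -2, so the two pitches are 2 semitones apart.

-2 semitones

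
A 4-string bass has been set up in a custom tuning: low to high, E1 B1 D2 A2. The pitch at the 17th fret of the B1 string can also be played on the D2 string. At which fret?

B1 at fret 17 is B1 + 17 semitones = E3.
The open D2 string is 3 semitones above the open B1, so the same pitch on the D2 string lies at fret 17 − 3 = 14.

14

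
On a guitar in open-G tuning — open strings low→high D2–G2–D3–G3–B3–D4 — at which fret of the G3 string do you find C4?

C4 is 5 semitones above the open G3 (G–G#–A–A#–B–C), so it sits at fret 5.

5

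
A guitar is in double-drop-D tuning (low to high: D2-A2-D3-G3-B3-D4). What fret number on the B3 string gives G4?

G4 is 8 semitones above the open B3 (B–C–C#–D–D#–E–F–F#–G), so it sits at fret 8.

8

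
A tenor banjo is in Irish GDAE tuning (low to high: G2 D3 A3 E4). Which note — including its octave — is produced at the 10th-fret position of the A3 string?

The open A3 string plus 10 semitones: A–A#–B–C–…–F–F#–G.
The walk passes from B into C once, so the octave number goes from 3 to 4.

G4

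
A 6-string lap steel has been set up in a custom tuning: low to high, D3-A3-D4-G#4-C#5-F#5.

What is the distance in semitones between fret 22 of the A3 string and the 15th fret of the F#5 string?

14 semitones

A3 at fret 22 → G5 (MIDI 79); F#5 at fret 15 → A6 (MIDI 93).
79 − 93 = -14, so the two pitches are 14 semitones apart, with A6 the higher.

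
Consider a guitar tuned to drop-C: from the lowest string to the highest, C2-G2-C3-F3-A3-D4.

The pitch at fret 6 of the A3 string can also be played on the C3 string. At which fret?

15

Fret 6 on A3 is MIDI 57 + 6 = 63 (D♯4). On the C3 string (open MIDI 48), that pitch is 63 − 48 = fret 15.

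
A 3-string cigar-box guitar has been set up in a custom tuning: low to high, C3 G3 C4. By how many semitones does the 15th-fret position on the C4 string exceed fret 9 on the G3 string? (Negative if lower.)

C4 at fret 15 → D#5 (MIDI 75); G3 at fret 9 → E4 (MIDI 64).
75 − 64 = 11, so the two pitches are 11 semitones apart.

11 semitones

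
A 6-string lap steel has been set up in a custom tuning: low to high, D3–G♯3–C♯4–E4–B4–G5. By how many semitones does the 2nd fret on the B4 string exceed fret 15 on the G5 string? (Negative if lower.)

B4 at fret 2 → C♯5 (MIDI 73); G5 at fret 15 → A♯6 (MIDI 94).
73 − 94 = -21, so the two pitches are 21 semitones apart.

-21 semitones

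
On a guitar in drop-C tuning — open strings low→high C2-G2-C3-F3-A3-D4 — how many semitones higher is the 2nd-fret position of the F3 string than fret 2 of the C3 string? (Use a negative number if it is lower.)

F3 at fret 2 → G3 (MIDI 55); C3 at fret 2 → D3 (MIDI 50).
55 − 50 = 5, so the two pitches are 5 semitones apart.

5 semitones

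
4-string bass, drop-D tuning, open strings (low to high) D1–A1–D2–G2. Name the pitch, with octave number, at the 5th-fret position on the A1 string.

D2

A1 is MIDI 33. Adding 5 gives 38, which is D2.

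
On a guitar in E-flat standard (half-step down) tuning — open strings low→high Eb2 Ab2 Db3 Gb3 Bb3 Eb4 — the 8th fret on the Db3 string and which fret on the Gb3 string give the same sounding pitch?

Db3 at fret 8 is Db3 + 8 semitones = A3.
The open Gb3 string is 5 semitones above the open Db3, so the same pitch on the Gb3 string lies at fret 8 − 5 = 3.

3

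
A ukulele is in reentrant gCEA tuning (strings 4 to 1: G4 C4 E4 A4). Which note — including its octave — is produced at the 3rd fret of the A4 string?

The open A4 string plus 3 semitones: A–A#–B–C.
The walk passes from B into C once, so the octave number goes from 4 to 5.

C5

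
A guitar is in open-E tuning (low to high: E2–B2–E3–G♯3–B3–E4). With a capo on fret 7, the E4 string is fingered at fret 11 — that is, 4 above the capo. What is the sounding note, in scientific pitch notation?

D♯5

The capo raises the open E4 by 7 semitones to B4; fretting 4 more gives E4 + 7 + 4 = E4 + 11 semitones = D♯5.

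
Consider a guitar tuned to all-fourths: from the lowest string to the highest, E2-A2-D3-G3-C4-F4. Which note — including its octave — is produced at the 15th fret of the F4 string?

G#5

The open F4 string plus 15 semitones: F–F#–G–G#–…–F#–G–G#.
The walk passes from B into C once, so the octave number goes from 4 to 5.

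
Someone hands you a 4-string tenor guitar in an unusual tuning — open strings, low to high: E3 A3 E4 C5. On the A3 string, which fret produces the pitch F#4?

9

F#4 is 9 semitones above the open A3 (A–A#–B–C–C#–D–D#–E–F–F#), so it sits at fret 9.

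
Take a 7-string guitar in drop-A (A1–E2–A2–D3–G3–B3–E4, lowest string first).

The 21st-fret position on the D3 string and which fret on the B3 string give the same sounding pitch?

12

Fret 21 on D3 is MIDI 50 + 21 = 71 (B4). On the B3 string (open MIDI 59), that pitch is 71 − 59 = fret 12.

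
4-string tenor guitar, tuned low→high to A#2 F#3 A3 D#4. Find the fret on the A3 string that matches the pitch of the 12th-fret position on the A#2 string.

1

A#2 at fret 12 is A#2 + 12 semitones = A#3.
The open A3 string is 11 semitones above the open A#2, so the same pitch on the A3 string lies at fret 12 − 11 = 1.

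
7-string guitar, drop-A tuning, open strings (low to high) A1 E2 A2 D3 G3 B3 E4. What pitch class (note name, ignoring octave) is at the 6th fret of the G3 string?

C#

Each fret is one semitone, so G3 + 6 = C#.
(Equivalently spelled Db.)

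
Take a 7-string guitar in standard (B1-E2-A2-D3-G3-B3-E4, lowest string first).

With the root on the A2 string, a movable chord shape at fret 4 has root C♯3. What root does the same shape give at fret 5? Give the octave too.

D3

Moving from fret 4 to fret 5 shifts the root by 1 semitone.
C♯3 up 1 semitone is D3.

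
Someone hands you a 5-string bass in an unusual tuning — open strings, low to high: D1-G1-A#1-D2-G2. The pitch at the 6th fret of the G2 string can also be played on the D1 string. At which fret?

G2 at fret 6 is G2 + 6 semitones = C#3.
The open D1 string is 17 semitones below the open G2, so the same pitch on the D1 string lies at fret 6 + 17 = 23.

23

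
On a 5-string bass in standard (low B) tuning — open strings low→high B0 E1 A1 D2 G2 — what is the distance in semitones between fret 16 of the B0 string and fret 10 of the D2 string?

9 semitones

B0 at fret 16 → D♯2 (MIDI 39); D2 at fret 10 → C3 (MIDI 48).
39 − 48 = -9, so the two pitches are 9 semitones apart, with C3 the higher.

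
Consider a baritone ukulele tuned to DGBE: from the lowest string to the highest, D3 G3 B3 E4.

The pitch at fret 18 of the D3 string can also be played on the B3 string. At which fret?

D3 at fret 18 is D3 + 18 semitones = G♯4.
The open B3 string is 9 semitones above the open D3, so the same pitch on the B3 string lies at fret 18 − 9 = 9.

9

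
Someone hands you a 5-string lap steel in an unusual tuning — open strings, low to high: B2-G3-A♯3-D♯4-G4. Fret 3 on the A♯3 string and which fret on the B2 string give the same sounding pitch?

14

A♯3 at fret 3 is A♯3 + 3 semitones = C♯4.
The open B2 string is 11 semitones below the open A♯3, so the same pitch on the B2 string lies at fret 3 + 11 = 14.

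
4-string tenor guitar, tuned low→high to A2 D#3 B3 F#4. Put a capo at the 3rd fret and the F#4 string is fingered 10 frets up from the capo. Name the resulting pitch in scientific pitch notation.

G5

The capo raises the open F#4 by 3 semitones to A4; fretting 10 more gives F#4 + 3 + 10 = F#4 + 13 semitones = G5.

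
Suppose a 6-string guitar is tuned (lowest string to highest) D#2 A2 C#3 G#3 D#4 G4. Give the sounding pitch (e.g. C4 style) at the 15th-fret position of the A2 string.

Each fret is one semitone, so A2 + 15 = C4.

C4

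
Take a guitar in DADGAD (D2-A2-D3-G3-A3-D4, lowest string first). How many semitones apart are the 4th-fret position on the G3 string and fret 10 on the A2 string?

4 semitones

G3 at fret 4 → B3 (MIDI 59); A2 at fret 10 → G3 (MIDI 55).
59 − 55 = 4, so the two pitches are 4 semitones apart, with B3 the higher.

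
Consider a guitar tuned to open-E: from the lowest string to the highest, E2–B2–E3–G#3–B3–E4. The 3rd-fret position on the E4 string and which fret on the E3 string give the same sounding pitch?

Fret 3 on E4 is MIDI 64 + 3 = 67 (G4). On the E3 string (open MIDI 52), that pitch is 67 − 52 = fret 15.

15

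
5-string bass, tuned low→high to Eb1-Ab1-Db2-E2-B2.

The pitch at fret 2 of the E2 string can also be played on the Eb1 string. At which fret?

15

Fret 2 on E2 is MIDI 40 + 2 = 42 (Gb2). On the Eb1 string (open MIDI 27), that pitch is 42 − 27 = fret 15.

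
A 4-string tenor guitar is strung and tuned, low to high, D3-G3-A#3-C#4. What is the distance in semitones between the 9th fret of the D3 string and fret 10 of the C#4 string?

D3 at fret 9 → B3 (MIDI 59); C#4 at fret 10 → B4 (MIDI 71).
59 − 71 = -12, so the two pitches are 12 semitones apart, with B4 the higher.

12 semitones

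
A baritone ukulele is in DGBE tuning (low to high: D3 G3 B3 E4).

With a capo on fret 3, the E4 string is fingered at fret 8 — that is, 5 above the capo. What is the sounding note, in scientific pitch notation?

The capo raises the open E4 by 3 semitones to G4; fretting 5 more gives E4 + 3 + 5 = E4 + 8 semitones = C5.

C5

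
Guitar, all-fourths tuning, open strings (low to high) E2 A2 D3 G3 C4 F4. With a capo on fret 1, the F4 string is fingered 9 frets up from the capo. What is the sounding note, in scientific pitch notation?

The capo raises the open F4 by 1 semitone to F♯4; fretting 9 more gives F4 + 1 + 9 = F4 + 10 semitones = D♯5.

D♯5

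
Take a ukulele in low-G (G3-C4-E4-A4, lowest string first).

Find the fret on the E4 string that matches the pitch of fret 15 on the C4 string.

11

C4 at fret 15 is C4 + 15 semitones = D♯5.
The open E4 string is 4 semitones above the open C4, so the same pitch on the E4 string lies at fret 15 − 4 = 11.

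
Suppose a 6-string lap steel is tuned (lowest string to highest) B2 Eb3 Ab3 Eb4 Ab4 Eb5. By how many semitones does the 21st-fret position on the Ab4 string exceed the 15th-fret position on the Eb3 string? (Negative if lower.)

Ab4 at fret 21 → F6 (MIDI 89); Eb3 at fret 15 → Gb4 (MIDI 66).
89 − 66 = 23, so the two pitches are 23 semitones apart.

23 semitones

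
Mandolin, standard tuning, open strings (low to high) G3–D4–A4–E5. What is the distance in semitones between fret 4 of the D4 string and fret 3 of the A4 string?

6 semitones

D4 at fret 4 → F#4 (MIDI 66); A4 at fret 3 → C5 (MIDI 72).
66 − 72 = -6, so the two pitches are 6 semitones apart, with C5 the higher.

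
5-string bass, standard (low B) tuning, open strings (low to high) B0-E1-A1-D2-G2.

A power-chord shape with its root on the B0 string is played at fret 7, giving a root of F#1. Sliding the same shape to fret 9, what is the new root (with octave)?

G#1

Moving from fret 7 to fret 9 shifts the root by 2 semitones.
F#1 up 2 semitones is G#1.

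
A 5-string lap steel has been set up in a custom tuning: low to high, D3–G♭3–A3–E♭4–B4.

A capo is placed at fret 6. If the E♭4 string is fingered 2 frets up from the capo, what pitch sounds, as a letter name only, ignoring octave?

The capo raises the open E♭4 by 6 semitones to A4; fretting 2 more gives E♭4 + 6 + 2 = E♭4 + 8 semitones, landing on B.

B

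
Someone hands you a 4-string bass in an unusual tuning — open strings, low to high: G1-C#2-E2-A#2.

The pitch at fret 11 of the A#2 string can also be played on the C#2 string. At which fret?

A#2 at fret 11 is A#2 + 11 semitones = A3.
The open C#2 string is 9 semitones below the open A#2, so the same pitch on the C#2 string lies at fret 11 + 9 = 20.

20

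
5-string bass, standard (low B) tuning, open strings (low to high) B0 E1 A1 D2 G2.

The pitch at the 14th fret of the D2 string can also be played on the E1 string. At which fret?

24

Fret 14 on D2 is MIDI 38 + 14 = 52 (E3). On the E1 string (open MIDI 28), that pitch is 52 − 28 = fret 24.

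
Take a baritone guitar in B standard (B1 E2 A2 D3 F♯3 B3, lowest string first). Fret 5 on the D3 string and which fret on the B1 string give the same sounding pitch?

D3 at fret 5 is D3 + 5 semitones = G3.
The open B1 string is 15 semitones below the open D3, so the same pitch on the B1 string lies at fret 5 + 15 = 20.

20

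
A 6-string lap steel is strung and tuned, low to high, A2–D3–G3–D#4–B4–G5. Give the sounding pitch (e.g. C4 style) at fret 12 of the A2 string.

Each fret is one semitone, so A2 + 12 = A3.

A3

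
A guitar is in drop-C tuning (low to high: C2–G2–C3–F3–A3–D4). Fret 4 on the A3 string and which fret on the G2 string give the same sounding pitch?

18

Fret 4 on A3 is MIDI 57 + 4 = 61 (C#4). On the G2 string (open MIDI 43), that pitch is 61 − 43 = fret 18.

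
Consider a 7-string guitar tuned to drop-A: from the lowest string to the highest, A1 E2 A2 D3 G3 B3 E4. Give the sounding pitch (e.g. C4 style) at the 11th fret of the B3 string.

The open B3 string plus 11 semitones: B–C–C#–D–…–G#–A–A#.
The walk passes from B into C once, so the octave number goes from 3 to 4.
(Equivalently spelled B♭4.)

A♯4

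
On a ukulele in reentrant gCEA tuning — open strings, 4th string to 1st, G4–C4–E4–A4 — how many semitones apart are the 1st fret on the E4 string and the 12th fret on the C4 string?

E4 at fret 1 → F4 (MIDI 65); C4 at fret 12 → C5 (MIDI 72).
65 − 72 = -7, so the two pitches are 7 semitones apart, with C5 the higher.

7 semitones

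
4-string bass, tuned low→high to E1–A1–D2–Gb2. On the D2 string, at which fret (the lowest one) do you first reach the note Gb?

4

From D2, count semitones up the chromatic scale until reaching Gb: D–Eb–E–F–Gb — 4 steps.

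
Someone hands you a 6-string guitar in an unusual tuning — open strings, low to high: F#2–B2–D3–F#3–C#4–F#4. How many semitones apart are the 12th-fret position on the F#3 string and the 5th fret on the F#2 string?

19 semitones

F#3 at fret 12 → F#4 (MIDI 66); F#2 at fret 5 → B2 (MIDI 47).
66 − 47 = 19, so the two pitches are 19 semitones apart, with F#4 the higher.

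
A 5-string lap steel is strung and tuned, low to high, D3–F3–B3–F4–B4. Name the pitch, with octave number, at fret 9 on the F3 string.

D4

The open F3 string plus 9 semitones: F–F#–G–G#–A–A#–B–C–C#–D.
The walk passes from B into C once, so the octave number goes from 3 to 4.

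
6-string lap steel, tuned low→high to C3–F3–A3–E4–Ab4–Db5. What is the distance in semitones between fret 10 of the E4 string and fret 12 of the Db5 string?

E4 at fret 10 → D5 (MIDI 74); Db5 at fret 12 → Db6 (MIDI 85).
74 − 85 = -11, so the two pitches are 11 semitones apart, with Db6 the higher.

11 semitones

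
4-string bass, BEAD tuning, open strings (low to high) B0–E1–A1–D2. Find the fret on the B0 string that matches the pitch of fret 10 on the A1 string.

20

Fret 10 on A1 is MIDI 33 + 10 = 43 (G2). On the B0 string (open MIDI 23), that pitch is 43 − 23 = fret 20.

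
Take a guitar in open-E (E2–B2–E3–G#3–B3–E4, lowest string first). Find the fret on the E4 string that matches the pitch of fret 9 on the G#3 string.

Fret 9 on G#3 is MIDI 56 + 9 = 65 (F4). On the E4 string (open MIDI 64), that pitch is 65 − 64 = fret 1.

1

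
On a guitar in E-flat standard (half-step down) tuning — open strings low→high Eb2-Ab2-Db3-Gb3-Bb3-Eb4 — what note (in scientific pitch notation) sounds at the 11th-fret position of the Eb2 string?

D3

Eb2 is MIDI 39. Adding 11 gives 50, which is D3.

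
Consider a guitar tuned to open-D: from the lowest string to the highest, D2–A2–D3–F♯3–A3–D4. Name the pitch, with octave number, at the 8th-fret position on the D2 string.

Each fret is one semitone, so D2 + 8 = A♯2.
(Equivalently spelled B♭2.)

A♯2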